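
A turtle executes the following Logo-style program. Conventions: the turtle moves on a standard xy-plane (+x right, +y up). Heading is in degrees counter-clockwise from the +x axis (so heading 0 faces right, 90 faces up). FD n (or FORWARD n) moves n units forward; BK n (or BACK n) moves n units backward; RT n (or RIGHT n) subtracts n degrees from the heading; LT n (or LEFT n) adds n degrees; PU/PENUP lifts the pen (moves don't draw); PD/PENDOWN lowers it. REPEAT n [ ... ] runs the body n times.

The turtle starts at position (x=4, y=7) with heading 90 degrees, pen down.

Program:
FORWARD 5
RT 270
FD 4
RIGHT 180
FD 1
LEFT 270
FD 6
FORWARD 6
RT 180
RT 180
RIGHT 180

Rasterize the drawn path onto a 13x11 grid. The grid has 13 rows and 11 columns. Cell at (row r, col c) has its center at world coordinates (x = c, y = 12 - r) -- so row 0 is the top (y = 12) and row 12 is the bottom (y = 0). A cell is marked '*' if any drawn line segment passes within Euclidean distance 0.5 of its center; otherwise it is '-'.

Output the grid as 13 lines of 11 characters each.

Segment 0: (4,7) -> (4,12)
Segment 1: (4,12) -> (0,12)
Segment 2: (0,12) -> (1,12)
Segment 3: (1,12) -> (1,6)
Segment 4: (1,6) -> (1,0)

Answer: *****------
-*--*------
-*--*------
-*--*------
-*--*------
-*--*------
-*---------
-*---------
-*---------
-*---------
-*---------
-*---------
-*---------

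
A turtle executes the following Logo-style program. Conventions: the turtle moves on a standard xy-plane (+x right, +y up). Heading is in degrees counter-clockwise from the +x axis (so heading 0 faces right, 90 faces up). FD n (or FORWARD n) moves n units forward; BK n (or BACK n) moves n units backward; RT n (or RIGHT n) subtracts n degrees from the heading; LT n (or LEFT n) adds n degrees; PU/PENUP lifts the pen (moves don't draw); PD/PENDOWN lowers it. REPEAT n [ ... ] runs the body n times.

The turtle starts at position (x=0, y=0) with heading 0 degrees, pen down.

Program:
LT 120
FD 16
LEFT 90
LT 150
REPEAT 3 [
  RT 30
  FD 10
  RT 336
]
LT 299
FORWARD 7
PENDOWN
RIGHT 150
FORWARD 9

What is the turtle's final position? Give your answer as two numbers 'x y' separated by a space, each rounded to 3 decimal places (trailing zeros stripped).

Executing turtle program step by step:
Start: pos=(0,0), heading=0, pen down
LT 120: heading 0 -> 120
FD 16: (0,0) -> (-8,13.856) [heading=120, draw]
LT 90: heading 120 -> 210
LT 150: heading 210 -> 0
REPEAT 3 [
  -- iteration 1/3 --
  RT 30: heading 0 -> 330
  FD 10: (-8,13.856) -> (0.66,8.856) [heading=330, draw]
  RT 336: heading 330 -> 354
  -- iteration 2/3 --
  RT 30: heading 354 -> 324
  FD 10: (0.66,8.856) -> (8.75,2.979) [heading=324, draw]
  RT 336: heading 324 -> 348
  -- iteration 3/3 --
  RT 30: heading 348 -> 318
  FD 10: (8.75,2.979) -> (16.182,-3.713) [heading=318, draw]
  RT 336: heading 318 -> 342
]
LT 299: heading 342 -> 281
FD 7: (16.182,-3.713) -> (17.518,-10.584) [heading=281, draw]
PD: pen down
RT 150: heading 281 -> 131
FD 9: (17.518,-10.584) -> (11.613,-3.792) [heading=131, draw]
Final: pos=(11.613,-3.792), heading=131, 6 segment(s) drawn

Answer: 11.613 -3.792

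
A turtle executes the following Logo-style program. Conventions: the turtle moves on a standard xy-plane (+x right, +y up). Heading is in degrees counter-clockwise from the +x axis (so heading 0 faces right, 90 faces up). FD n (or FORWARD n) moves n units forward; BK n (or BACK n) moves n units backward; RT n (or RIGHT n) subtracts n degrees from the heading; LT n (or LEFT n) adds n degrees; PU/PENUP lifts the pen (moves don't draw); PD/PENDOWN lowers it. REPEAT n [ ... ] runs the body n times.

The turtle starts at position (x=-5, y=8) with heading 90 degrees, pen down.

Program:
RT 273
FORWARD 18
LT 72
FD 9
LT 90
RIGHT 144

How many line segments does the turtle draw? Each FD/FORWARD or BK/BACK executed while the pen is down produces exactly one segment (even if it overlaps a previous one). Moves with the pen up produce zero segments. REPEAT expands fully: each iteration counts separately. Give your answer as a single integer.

Executing turtle program step by step:
Start: pos=(-5,8), heading=90, pen down
RT 273: heading 90 -> 177
FD 18: (-5,8) -> (-22.975,8.942) [heading=177, draw]
LT 72: heading 177 -> 249
FD 9: (-22.975,8.942) -> (-26.201,0.54) [heading=249, draw]
LT 90: heading 249 -> 339
RT 144: heading 339 -> 195
Final: pos=(-26.201,0.54), heading=195, 2 segment(s) drawn
Segments drawn: 2

Answer: 2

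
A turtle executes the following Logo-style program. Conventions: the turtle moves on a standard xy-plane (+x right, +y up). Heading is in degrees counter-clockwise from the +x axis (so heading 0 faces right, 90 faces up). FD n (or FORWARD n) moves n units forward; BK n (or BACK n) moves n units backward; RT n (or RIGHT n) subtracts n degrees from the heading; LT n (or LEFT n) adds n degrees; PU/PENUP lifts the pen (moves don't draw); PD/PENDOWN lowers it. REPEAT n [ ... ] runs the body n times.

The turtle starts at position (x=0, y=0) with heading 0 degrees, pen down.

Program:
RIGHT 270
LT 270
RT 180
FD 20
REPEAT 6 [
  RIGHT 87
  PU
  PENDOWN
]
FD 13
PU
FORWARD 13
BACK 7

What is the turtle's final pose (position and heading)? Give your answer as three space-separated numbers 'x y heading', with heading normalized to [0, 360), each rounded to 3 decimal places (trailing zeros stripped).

Executing turtle program step by step:
Start: pos=(0,0), heading=0, pen down
RT 270: heading 0 -> 90
LT 270: heading 90 -> 0
RT 180: heading 0 -> 180
FD 20: (0,0) -> (-20,0) [heading=180, draw]
REPEAT 6 [
  -- iteration 1/6 --
  RT 87: heading 180 -> 93
  PU: pen up
  PD: pen down
  -- iteration 2/6 --
  RT 87: heading 93 -> 6
  PU: pen up
  PD: pen down
  -- iteration 3/6 --
  RT 87: heading 6 -> 279
  PU: pen up
  PD: pen down
  -- iteration 4/6 --
  RT 87: heading 279 -> 192
  PU: pen up
  PD: pen down
  -- iteration 5/6 --
  RT 87: heading 192 -> 105
  PU: pen up
  PD: pen down
  -- iteration 6/6 --
  RT 87: heading 105 -> 18
  PU: pen up
  PD: pen down
]
FD 13: (-20,0) -> (-7.636,4.017) [heading=18, draw]
PU: pen up
FD 13: (-7.636,4.017) -> (4.727,8.034) [heading=18, move]
BK 7: (4.727,8.034) -> (-1.93,5.871) [heading=18, move]
Final: pos=(-1.93,5.871), heading=18, 2 segment(s) drawn

Answer: -1.93 5.871 18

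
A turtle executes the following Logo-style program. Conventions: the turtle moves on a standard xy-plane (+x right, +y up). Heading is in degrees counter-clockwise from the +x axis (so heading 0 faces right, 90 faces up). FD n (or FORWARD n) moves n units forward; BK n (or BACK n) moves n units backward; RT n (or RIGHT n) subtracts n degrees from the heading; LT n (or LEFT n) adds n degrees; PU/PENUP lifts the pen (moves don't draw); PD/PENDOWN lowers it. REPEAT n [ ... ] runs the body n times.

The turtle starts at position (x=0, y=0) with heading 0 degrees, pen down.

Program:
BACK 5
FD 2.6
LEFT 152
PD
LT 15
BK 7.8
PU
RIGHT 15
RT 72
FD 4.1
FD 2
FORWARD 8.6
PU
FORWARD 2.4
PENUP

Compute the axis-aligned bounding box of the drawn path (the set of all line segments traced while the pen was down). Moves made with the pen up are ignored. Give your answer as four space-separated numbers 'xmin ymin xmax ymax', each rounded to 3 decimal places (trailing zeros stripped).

Answer: -5 -1.755 5.2 0

Derivation:
Executing turtle program step by step:
Start: pos=(0,0), heading=0, pen down
BK 5: (0,0) -> (-5,0) [heading=0, draw]
FD 2.6: (-5,0) -> (-2.4,0) [heading=0, draw]
LT 152: heading 0 -> 152
PD: pen down
LT 15: heading 152 -> 167
BK 7.8: (-2.4,0) -> (5.2,-1.755) [heading=167, draw]
PU: pen up
RT 15: heading 167 -> 152
RT 72: heading 152 -> 80
FD 4.1: (5.2,-1.755) -> (5.912,2.283) [heading=80, move]
FD 2: (5.912,2.283) -> (6.259,4.253) [heading=80, move]
FD 8.6: (6.259,4.253) -> (7.753,12.722) [heading=80, move]
PU: pen up
FD 2.4: (7.753,12.722) -> (8.169,15.086) [heading=80, move]
PU: pen up
Final: pos=(8.169,15.086), heading=80, 3 segment(s) drawn

Segment endpoints: x in {-5, -2.4, 0, 5.2}, y in {-1.755, 0}
xmin=-5, ymin=-1.755, xmax=5.2, ymax=0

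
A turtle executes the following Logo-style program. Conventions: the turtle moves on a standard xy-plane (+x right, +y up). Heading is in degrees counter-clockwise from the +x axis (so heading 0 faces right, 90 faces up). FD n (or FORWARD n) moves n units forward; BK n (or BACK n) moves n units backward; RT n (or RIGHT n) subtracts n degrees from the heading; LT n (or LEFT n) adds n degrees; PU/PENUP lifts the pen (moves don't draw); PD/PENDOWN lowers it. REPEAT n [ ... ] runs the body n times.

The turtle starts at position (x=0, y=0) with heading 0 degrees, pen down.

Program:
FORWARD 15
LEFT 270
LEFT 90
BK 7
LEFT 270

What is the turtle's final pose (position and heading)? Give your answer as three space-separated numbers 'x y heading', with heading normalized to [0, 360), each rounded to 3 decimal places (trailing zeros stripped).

Executing turtle program step by step:
Start: pos=(0,0), heading=0, pen down
FD 15: (0,0) -> (15,0) [heading=0, draw]
LT 270: heading 0 -> 270
LT 90: heading 270 -> 0
BK 7: (15,0) -> (8,0) [heading=0, draw]
LT 270: heading 0 -> 270
Final: pos=(8,0), heading=270, 2 segment(s) drawn

Answer: 8 0 270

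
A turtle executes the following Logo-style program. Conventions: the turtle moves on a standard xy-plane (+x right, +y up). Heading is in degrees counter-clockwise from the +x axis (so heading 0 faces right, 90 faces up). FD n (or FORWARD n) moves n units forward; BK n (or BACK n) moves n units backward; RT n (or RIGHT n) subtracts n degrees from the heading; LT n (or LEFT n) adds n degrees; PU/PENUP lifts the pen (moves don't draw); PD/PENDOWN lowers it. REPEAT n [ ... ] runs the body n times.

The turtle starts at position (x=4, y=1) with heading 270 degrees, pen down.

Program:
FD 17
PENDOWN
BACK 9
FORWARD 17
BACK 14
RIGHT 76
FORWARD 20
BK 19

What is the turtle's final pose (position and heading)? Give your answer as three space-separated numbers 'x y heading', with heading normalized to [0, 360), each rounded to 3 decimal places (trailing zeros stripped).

Answer: 3.03 -10.242 194

Derivation:
Executing turtle program step by step:
Start: pos=(4,1), heading=270, pen down
FD 17: (4,1) -> (4,-16) [heading=270, draw]
PD: pen down
BK 9: (4,-16) -> (4,-7) [heading=270, draw]
FD 17: (4,-7) -> (4,-24) [heading=270, draw]
BK 14: (4,-24) -> (4,-10) [heading=270, draw]
RT 76: heading 270 -> 194
FD 20: (4,-10) -> (-15.406,-14.838) [heading=194, draw]
BK 19: (-15.406,-14.838) -> (3.03,-10.242) [heading=194, draw]
Final: pos=(3.03,-10.242), heading=194, 6 segment(s) drawn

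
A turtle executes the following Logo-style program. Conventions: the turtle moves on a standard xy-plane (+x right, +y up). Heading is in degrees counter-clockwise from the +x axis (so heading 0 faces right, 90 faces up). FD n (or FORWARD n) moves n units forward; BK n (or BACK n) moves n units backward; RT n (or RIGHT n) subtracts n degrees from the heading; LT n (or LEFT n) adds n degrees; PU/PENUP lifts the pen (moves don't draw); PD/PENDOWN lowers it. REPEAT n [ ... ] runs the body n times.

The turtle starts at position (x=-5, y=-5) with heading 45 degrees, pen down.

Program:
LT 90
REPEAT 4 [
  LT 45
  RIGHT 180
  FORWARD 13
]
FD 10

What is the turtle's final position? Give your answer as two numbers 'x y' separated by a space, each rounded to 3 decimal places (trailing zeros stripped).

Executing turtle program step by step:
Start: pos=(-5,-5), heading=45, pen down
LT 90: heading 45 -> 135
REPEAT 4 [
  -- iteration 1/4 --
  LT 45: heading 135 -> 180
  RT 180: heading 180 -> 0
  FD 13: (-5,-5) -> (8,-5) [heading=0, draw]
  -- iteration 2/4 --
  LT 45: heading 0 -> 45
  RT 180: heading 45 -> 225
  FD 13: (8,-5) -> (-1.192,-14.192) [heading=225, draw]
  -- iteration 3/4 --
  LT 45: heading 225 -> 270
  RT 180: heading 270 -> 90
  FD 13: (-1.192,-14.192) -> (-1.192,-1.192) [heading=90, draw]
  -- iteration 4/4 --
  LT 45: heading 90 -> 135
  RT 180: heading 135 -> 315
  FD 13: (-1.192,-1.192) -> (8,-10.385) [heading=315, draw]
]
FD 10: (8,-10.385) -> (15.071,-17.456) [heading=315, draw]
Final: pos=(15.071,-17.456), heading=315, 5 segment(s) drawn

Answer: 15.071 -17.456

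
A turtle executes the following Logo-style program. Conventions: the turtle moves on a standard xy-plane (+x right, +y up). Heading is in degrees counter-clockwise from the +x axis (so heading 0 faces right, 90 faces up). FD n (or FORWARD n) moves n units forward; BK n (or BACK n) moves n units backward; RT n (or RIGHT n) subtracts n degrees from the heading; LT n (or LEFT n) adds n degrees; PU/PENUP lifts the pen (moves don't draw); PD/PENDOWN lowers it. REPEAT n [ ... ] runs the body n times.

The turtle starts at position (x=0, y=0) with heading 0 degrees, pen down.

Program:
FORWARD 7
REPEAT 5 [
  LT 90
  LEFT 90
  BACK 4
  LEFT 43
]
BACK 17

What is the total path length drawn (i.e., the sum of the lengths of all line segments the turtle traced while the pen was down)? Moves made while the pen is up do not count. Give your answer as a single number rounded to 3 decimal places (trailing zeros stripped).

Executing turtle program step by step:
Start: pos=(0,0), heading=0, pen down
FD 7: (0,0) -> (7,0) [heading=0, draw]
REPEAT 5 [
  -- iteration 1/5 --
  LT 90: heading 0 -> 90
  LT 90: heading 90 -> 180
  BK 4: (7,0) -> (11,0) [heading=180, draw]
  LT 43: heading 180 -> 223
  -- iteration 2/5 --
  LT 90: heading 223 -> 313
  LT 90: heading 313 -> 43
  BK 4: (11,0) -> (8.075,-2.728) [heading=43, draw]
  LT 43: heading 43 -> 86
  -- iteration 3/5 --
  LT 90: heading 86 -> 176
  LT 90: heading 176 -> 266
  BK 4: (8.075,-2.728) -> (8.354,1.262) [heading=266, draw]
  LT 43: heading 266 -> 309
  -- iteration 4/5 --
  LT 90: heading 309 -> 39
  LT 90: heading 39 -> 129
  BK 4: (8.354,1.262) -> (10.871,-1.846) [heading=129, draw]
  LT 43: heading 129 -> 172
  -- iteration 5/5 --
  LT 90: heading 172 -> 262
  LT 90: heading 262 -> 352
  BK 4: (10.871,-1.846) -> (6.91,-1.29) [heading=352, draw]
  LT 43: heading 352 -> 35
]
BK 17: (6.91,-1.29) -> (-7.016,-11.04) [heading=35, draw]
Final: pos=(-7.016,-11.04), heading=35, 7 segment(s) drawn

Segment lengths:
  seg 1: (0,0) -> (7,0), length = 7
  seg 2: (7,0) -> (11,0), length = 4
  seg 3: (11,0) -> (8.075,-2.728), length = 4
  seg 4: (8.075,-2.728) -> (8.354,1.262), length = 4
  seg 5: (8.354,1.262) -> (10.871,-1.846), length = 4
  seg 6: (10.871,-1.846) -> (6.91,-1.29), length = 4
  seg 7: (6.91,-1.29) -> (-7.016,-11.04), length = 17
Total = 44

Answer: 44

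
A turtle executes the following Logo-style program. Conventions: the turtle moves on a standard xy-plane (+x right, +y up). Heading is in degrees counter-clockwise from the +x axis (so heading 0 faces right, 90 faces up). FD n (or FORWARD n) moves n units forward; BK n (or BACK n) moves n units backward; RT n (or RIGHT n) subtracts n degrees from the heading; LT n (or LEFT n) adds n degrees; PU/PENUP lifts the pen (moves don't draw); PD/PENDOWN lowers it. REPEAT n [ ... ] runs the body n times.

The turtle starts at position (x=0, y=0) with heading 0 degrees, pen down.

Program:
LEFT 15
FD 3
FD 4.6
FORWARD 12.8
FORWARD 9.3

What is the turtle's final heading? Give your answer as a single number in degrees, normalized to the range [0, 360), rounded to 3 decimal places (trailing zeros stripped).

Answer: 15

Derivation:
Executing turtle program step by step:
Start: pos=(0,0), heading=0, pen down
LT 15: heading 0 -> 15
FD 3: (0,0) -> (2.898,0.776) [heading=15, draw]
FD 4.6: (2.898,0.776) -> (7.341,1.967) [heading=15, draw]
FD 12.8: (7.341,1.967) -> (19.705,5.28) [heading=15, draw]
FD 9.3: (19.705,5.28) -> (28.688,7.687) [heading=15, draw]
Final: pos=(28.688,7.687), heading=15, 4 segment(s) drawn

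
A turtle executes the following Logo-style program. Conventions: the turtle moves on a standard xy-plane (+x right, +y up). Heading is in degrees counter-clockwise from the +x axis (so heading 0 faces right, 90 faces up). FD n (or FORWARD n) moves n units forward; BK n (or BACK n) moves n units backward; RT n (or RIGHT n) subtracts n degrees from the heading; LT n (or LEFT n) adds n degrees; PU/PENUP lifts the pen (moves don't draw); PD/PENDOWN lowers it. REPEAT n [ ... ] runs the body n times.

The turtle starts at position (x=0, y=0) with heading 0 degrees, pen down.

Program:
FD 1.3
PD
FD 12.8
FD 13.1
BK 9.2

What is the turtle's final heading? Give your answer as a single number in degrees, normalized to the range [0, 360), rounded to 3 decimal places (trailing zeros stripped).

Executing turtle program step by step:
Start: pos=(0,0), heading=0, pen down
FD 1.3: (0,0) -> (1.3,0) [heading=0, draw]
PD: pen down
FD 12.8: (1.3,0) -> (14.1,0) [heading=0, draw]
FD 13.1: (14.1,0) -> (27.2,0) [heading=0, draw]
BK 9.2: (27.2,0) -> (18,0) [heading=0, draw]
Final: pos=(18,0), heading=0, 4 segment(s) drawn

Answer: 0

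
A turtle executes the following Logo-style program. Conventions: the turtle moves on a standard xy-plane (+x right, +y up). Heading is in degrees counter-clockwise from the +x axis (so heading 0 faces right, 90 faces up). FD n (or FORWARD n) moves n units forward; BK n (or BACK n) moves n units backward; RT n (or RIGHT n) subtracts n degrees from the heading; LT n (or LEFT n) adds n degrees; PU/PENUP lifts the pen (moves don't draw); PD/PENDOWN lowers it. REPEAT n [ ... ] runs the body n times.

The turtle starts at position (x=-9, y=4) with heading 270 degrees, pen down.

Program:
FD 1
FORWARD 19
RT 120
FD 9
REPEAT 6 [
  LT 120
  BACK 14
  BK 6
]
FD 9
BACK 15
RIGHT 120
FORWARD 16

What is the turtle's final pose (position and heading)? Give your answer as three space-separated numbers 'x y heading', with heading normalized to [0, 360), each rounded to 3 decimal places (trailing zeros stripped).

Answer: 2.258 -6.5 30

Derivation:
Executing turtle program step by step:
Start: pos=(-9,4), heading=270, pen down
FD 1: (-9,4) -> (-9,3) [heading=270, draw]
FD 19: (-9,3) -> (-9,-16) [heading=270, draw]
RT 120: heading 270 -> 150
FD 9: (-9,-16) -> (-16.794,-11.5) [heading=150, draw]
REPEAT 6 [
  -- iteration 1/6 --
  LT 120: heading 150 -> 270
  BK 14: (-16.794,-11.5) -> (-16.794,2.5) [heading=270, draw]
  BK 6: (-16.794,2.5) -> (-16.794,8.5) [heading=270, draw]
  -- iteration 2/6 --
  LT 120: heading 270 -> 30
  BK 14: (-16.794,8.5) -> (-28.919,1.5) [heading=30, draw]
  BK 6: (-28.919,1.5) -> (-34.115,-1.5) [heading=30, draw]
  -- iteration 3/6 --
  LT 120: heading 30 -> 150
  BK 14: (-34.115,-1.5) -> (-21.99,-8.5) [heading=150, draw]
  BK 6: (-21.99,-8.5) -> (-16.794,-11.5) [heading=150, draw]
  -- iteration 4/6 --
  LT 120: heading 150 -> 270
  BK 14: (-16.794,-11.5) -> (-16.794,2.5) [heading=270, draw]
  BK 6: (-16.794,2.5) -> (-16.794,8.5) [heading=270, draw]
  -- iteration 5/6 --
  LT 120: heading 270 -> 30
  BK 14: (-16.794,8.5) -> (-28.919,1.5) [heading=30, draw]
  BK 6: (-28.919,1.5) -> (-34.115,-1.5) [heading=30, draw]
  -- iteration 6/6 --
  LT 120: heading 30 -> 150
  BK 14: (-34.115,-1.5) -> (-21.99,-8.5) [heading=150, draw]
  BK 6: (-21.99,-8.5) -> (-16.794,-11.5) [heading=150, draw]
]
FD 9: (-16.794,-11.5) -> (-24.588,-7) [heading=150, draw]
BK 15: (-24.588,-7) -> (-11.598,-14.5) [heading=150, draw]
RT 120: heading 150 -> 30
FD 16: (-11.598,-14.5) -> (2.258,-6.5) [heading=30, draw]
Final: pos=(2.258,-6.5), heading=30, 18 segment(s) drawn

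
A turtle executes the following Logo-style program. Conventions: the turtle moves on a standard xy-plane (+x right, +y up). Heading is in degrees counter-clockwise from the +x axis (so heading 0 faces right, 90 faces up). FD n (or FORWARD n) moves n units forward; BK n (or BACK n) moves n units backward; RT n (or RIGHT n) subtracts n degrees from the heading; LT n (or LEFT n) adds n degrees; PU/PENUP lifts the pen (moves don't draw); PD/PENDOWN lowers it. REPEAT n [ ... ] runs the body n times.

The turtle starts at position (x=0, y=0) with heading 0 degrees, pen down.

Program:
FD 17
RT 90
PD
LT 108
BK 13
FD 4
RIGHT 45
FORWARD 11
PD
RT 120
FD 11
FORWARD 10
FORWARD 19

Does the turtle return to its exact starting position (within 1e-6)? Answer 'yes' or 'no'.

Executing turtle program step by step:
Start: pos=(0,0), heading=0, pen down
FD 17: (0,0) -> (17,0) [heading=0, draw]
RT 90: heading 0 -> 270
PD: pen down
LT 108: heading 270 -> 18
BK 13: (17,0) -> (4.636,-4.017) [heading=18, draw]
FD 4: (4.636,-4.017) -> (8.44,-2.781) [heading=18, draw]
RT 45: heading 18 -> 333
FD 11: (8.44,-2.781) -> (18.242,-7.775) [heading=333, draw]
PD: pen down
RT 120: heading 333 -> 213
FD 11: (18.242,-7.775) -> (9.016,-13.766) [heading=213, draw]
FD 10: (9.016,-13.766) -> (0.629,-19.212) [heading=213, draw]
FD 19: (0.629,-19.212) -> (-15.305,-29.561) [heading=213, draw]
Final: pos=(-15.305,-29.561), heading=213, 7 segment(s) drawn

Start position: (0, 0)
Final position: (-15.305, -29.561)
Distance = 33.288; >= 1e-6 -> NOT closed

Answer: no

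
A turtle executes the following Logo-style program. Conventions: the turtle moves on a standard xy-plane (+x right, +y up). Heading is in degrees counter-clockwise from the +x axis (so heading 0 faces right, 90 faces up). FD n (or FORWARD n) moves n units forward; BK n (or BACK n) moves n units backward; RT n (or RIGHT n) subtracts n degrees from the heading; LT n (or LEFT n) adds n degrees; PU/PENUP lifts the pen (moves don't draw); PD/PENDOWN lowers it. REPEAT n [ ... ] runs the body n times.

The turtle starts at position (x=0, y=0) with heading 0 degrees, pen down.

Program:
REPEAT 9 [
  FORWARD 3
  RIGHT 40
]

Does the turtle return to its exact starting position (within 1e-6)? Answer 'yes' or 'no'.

Executing turtle program step by step:
Start: pos=(0,0), heading=0, pen down
REPEAT 9 [
  -- iteration 1/9 --
  FD 3: (0,0) -> (3,0) [heading=0, draw]
  RT 40: heading 0 -> 320
  -- iteration 2/9 --
  FD 3: (3,0) -> (5.298,-1.928) [heading=320, draw]
  RT 40: heading 320 -> 280
  -- iteration 3/9 --
  FD 3: (5.298,-1.928) -> (5.819,-4.883) [heading=280, draw]
  RT 40: heading 280 -> 240
  -- iteration 4/9 --
  FD 3: (5.819,-4.883) -> (4.319,-7.481) [heading=240, draw]
  RT 40: heading 240 -> 200
  -- iteration 5/9 --
  FD 3: (4.319,-7.481) -> (1.5,-8.507) [heading=200, draw]
  RT 40: heading 200 -> 160
  -- iteration 6/9 --
  FD 3: (1.5,-8.507) -> (-1.319,-7.481) [heading=160, draw]
  RT 40: heading 160 -> 120
  -- iteration 7/9 --
  FD 3: (-1.319,-7.481) -> (-2.819,-4.883) [heading=120, draw]
  RT 40: heading 120 -> 80
  -- iteration 8/9 --
  FD 3: (-2.819,-4.883) -> (-2.298,-1.928) [heading=80, draw]
  RT 40: heading 80 -> 40
  -- iteration 9/9 --
  FD 3: (-2.298,-1.928) -> (0,0) [heading=40, draw]
  RT 40: heading 40 -> 0
]
Final: pos=(0,0), heading=0, 9 segment(s) drawn

Start position: (0, 0)
Final position: (0, 0)
Distance = 0; < 1e-6 -> CLOSED

Answer: yes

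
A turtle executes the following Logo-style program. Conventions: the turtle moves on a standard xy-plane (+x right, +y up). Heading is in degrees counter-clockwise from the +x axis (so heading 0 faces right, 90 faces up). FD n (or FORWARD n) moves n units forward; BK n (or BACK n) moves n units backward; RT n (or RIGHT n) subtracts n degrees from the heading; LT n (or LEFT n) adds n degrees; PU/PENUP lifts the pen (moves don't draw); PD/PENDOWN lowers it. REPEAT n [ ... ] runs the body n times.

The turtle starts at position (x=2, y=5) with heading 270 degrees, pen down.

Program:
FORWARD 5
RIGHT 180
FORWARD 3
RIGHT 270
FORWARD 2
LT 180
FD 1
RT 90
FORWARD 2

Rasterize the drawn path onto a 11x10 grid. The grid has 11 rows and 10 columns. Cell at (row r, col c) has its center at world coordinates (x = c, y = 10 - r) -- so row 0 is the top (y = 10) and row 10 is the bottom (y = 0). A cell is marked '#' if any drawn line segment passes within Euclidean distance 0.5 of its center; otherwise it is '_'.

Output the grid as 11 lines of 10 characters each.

Segment 0: (2,5) -> (2,0)
Segment 1: (2,0) -> (2,3)
Segment 2: (2,3) -> (-0,3)
Segment 3: (-0,3) -> (1,3)
Segment 4: (1,3) -> (1,1)

Answer: __________
__________
__________
__________
__________
__#_______
__#_______
###_______
_##_______
_##_______
__#_______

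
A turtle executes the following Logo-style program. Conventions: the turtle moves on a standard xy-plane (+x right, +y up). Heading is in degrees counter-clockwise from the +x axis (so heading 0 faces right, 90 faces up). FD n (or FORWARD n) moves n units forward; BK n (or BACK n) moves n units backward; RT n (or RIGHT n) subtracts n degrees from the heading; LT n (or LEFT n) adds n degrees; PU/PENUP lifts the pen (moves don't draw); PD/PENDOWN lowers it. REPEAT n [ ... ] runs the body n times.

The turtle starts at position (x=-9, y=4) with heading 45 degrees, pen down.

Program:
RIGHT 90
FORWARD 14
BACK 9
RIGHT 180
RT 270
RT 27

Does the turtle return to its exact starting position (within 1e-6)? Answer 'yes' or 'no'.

Executing turtle program step by step:
Start: pos=(-9,4), heading=45, pen down
RT 90: heading 45 -> 315
FD 14: (-9,4) -> (0.899,-5.899) [heading=315, draw]
BK 9: (0.899,-5.899) -> (-5.464,0.464) [heading=315, draw]
RT 180: heading 315 -> 135
RT 270: heading 135 -> 225
RT 27: heading 225 -> 198
Final: pos=(-5.464,0.464), heading=198, 2 segment(s) drawn

Start position: (-9, 4)
Final position: (-5.464, 0.464)
Distance = 5; >= 1e-6 -> NOT closed

Answer: no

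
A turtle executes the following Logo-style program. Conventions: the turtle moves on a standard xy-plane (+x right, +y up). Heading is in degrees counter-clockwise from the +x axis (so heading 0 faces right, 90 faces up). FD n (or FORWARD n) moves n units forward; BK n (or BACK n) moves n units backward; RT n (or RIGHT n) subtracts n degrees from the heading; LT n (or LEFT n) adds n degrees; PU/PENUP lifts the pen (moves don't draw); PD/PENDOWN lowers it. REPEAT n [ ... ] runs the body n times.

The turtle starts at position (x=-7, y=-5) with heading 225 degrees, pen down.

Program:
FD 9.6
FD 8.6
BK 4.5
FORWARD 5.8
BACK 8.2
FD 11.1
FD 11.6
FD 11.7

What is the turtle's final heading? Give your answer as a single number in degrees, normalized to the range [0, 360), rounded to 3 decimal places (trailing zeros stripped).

Answer: 225

Derivation:
Executing turtle program step by step:
Start: pos=(-7,-5), heading=225, pen down
FD 9.6: (-7,-5) -> (-13.788,-11.788) [heading=225, draw]
FD 8.6: (-13.788,-11.788) -> (-19.869,-17.869) [heading=225, draw]
BK 4.5: (-19.869,-17.869) -> (-16.687,-14.687) [heading=225, draw]
FD 5.8: (-16.687,-14.687) -> (-20.789,-18.789) [heading=225, draw]
BK 8.2: (-20.789,-18.789) -> (-14.99,-12.99) [heading=225, draw]
FD 11.1: (-14.99,-12.99) -> (-22.839,-20.839) [heading=225, draw]
FD 11.6: (-22.839,-20.839) -> (-31.042,-29.042) [heading=225, draw]
FD 11.7: (-31.042,-29.042) -> (-39.315,-37.315) [heading=225, draw]
Final: pos=(-39.315,-37.315), heading=225, 8 segment(s) drawn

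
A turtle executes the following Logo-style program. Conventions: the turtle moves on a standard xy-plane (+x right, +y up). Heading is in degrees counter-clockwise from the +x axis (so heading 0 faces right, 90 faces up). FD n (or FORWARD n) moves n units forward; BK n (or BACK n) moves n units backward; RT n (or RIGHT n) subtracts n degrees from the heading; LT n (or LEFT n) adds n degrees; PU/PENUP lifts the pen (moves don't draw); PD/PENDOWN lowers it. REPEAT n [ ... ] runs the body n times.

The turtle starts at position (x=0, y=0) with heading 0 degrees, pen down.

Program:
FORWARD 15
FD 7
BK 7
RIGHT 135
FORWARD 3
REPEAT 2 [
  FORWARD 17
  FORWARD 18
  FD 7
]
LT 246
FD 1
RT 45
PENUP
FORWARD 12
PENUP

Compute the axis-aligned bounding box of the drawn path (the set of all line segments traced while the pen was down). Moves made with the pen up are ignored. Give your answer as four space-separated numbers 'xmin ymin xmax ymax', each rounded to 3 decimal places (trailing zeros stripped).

Answer: -46.877 -61.518 22 0

Derivation:
Executing turtle program step by step:
Start: pos=(0,0), heading=0, pen down
FD 15: (0,0) -> (15,0) [heading=0, draw]
FD 7: (15,0) -> (22,0) [heading=0, draw]
BK 7: (22,0) -> (15,0) [heading=0, draw]
RT 135: heading 0 -> 225
FD 3: (15,0) -> (12.879,-2.121) [heading=225, draw]
REPEAT 2 [
  -- iteration 1/2 --
  FD 17: (12.879,-2.121) -> (0.858,-14.142) [heading=225, draw]
  FD 18: (0.858,-14.142) -> (-11.87,-26.87) [heading=225, draw]
  FD 7: (-11.87,-26.87) -> (-16.82,-31.82) [heading=225, draw]
  -- iteration 2/2 --
  FD 17: (-16.82,-31.82) -> (-28.841,-43.841) [heading=225, draw]
  FD 18: (-28.841,-43.841) -> (-41.569,-56.569) [heading=225, draw]
  FD 7: (-41.569,-56.569) -> (-46.518,-61.518) [heading=225, draw]
]
LT 246: heading 225 -> 111
FD 1: (-46.518,-61.518) -> (-46.877,-60.585) [heading=111, draw]
RT 45: heading 111 -> 66
PU: pen up
FD 12: (-46.877,-60.585) -> (-41.996,-49.622) [heading=66, move]
PU: pen up
Final: pos=(-41.996,-49.622), heading=66, 11 segment(s) drawn

Segment endpoints: x in {-46.877, -46.518, -41.569, -28.841, -16.82, -11.87, 0, 0.858, 12.879, 15, 22}, y in {-61.518, -60.585, -56.569, -43.841, -31.82, -26.87, -14.142, -2.121, 0}
xmin=-46.877, ymin=-61.518, xmax=22, ymax=0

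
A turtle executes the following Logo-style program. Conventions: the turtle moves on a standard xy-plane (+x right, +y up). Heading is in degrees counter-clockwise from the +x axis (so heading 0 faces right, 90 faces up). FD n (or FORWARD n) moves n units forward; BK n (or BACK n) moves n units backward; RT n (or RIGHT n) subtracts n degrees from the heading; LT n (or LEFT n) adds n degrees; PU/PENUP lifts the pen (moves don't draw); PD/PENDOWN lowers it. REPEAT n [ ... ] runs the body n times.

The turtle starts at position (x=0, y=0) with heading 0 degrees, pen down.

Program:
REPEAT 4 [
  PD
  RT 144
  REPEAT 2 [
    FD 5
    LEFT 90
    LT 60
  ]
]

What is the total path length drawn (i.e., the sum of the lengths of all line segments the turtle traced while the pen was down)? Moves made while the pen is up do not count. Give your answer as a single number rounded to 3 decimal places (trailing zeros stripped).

Answer: 40

Derivation:
Executing turtle program step by step:
Start: pos=(0,0), heading=0, pen down
REPEAT 4 [
  -- iteration 1/4 --
  PD: pen down
  RT 144: heading 0 -> 216
  REPEAT 2 [
    -- iteration 1/2 --
    FD 5: (0,0) -> (-4.045,-2.939) [heading=216, draw]
    LT 90: heading 216 -> 306
    LT 60: heading 306 -> 6
    -- iteration 2/2 --
    FD 5: (-4.045,-2.939) -> (0.928,-2.416) [heading=6, draw]
    LT 90: heading 6 -> 96
    LT 60: heading 96 -> 156
  ]
  -- iteration 2/4 --
  PD: pen down
  RT 144: heading 156 -> 12
  REPEAT 2 [
    -- iteration 1/2 --
    FD 5: (0.928,-2.416) -> (5.818,-1.377) [heading=12, draw]
    LT 90: heading 12 -> 102
    LT 60: heading 102 -> 162
    -- iteration 2/2 --
    FD 5: (5.818,-1.377) -> (1.063,0.168) [heading=162, draw]
    LT 90: heading 162 -> 252
    LT 60: heading 252 -> 312
  ]
  -- iteration 3/4 --
  PD: pen down
  RT 144: heading 312 -> 168
  REPEAT 2 [
    -- iteration 1/2 --
    FD 5: (1.063,0.168) -> (-3.828,1.208) [heading=168, draw]
    LT 90: heading 168 -> 258
    LT 60: heading 258 -> 318
    -- iteration 2/2 --
    FD 5: (-3.828,1.208) -> (-0.112,-2.138) [heading=318, draw]
    LT 90: heading 318 -> 48
    LT 60: heading 48 -> 108
  ]
  -- iteration 4/4 --
  PD: pen down
  RT 144: heading 108 -> 324
  REPEAT 2 [
    -- iteration 1/2 --
    FD 5: (-0.112,-2.138) -> (3.933,-5.077) [heading=324, draw]
    LT 90: heading 324 -> 54
    LT 60: heading 54 -> 114
    -- iteration 2/2 --
    FD 5: (3.933,-5.077) -> (1.899,-0.509) [heading=114, draw]
    LT 90: heading 114 -> 204
    LT 60: heading 204 -> 264
  ]
]
Final: pos=(1.899,-0.509), heading=264, 8 segment(s) drawn

Segment lengths:
  seg 1: (0,0) -> (-4.045,-2.939), length = 5
  seg 2: (-4.045,-2.939) -> (0.928,-2.416), length = 5
  seg 3: (0.928,-2.416) -> (5.818,-1.377), length = 5
  seg 4: (5.818,-1.377) -> (1.063,0.168), length = 5
  seg 5: (1.063,0.168) -> (-3.828,1.208), length = 5
  seg 6: (-3.828,1.208) -> (-0.112,-2.138), length = 5
  seg 7: (-0.112,-2.138) -> (3.933,-5.077), length = 5
  seg 8: (3.933,-5.077) -> (1.899,-0.509), length = 5
Total = 40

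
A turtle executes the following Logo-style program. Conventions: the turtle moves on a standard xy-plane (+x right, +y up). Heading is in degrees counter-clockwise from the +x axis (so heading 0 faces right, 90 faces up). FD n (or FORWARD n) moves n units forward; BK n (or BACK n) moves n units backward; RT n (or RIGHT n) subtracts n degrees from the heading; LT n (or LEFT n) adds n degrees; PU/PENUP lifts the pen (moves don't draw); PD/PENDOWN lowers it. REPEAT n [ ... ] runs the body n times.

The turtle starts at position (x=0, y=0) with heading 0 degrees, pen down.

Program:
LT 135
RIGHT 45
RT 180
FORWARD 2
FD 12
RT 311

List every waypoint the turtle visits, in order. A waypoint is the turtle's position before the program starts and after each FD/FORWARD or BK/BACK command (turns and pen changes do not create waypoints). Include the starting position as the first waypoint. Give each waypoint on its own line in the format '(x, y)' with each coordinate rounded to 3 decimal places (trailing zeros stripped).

Answer: (0, 0)
(0, -2)
(0, -14)

Derivation:
Executing turtle program step by step:
Start: pos=(0,0), heading=0, pen down
LT 135: heading 0 -> 135
RT 45: heading 135 -> 90
RT 180: heading 90 -> 270
FD 2: (0,0) -> (0,-2) [heading=270, draw]
FD 12: (0,-2) -> (0,-14) [heading=270, draw]
RT 311: heading 270 -> 319
Final: pos=(0,-14), heading=319, 2 segment(s) drawn
Waypoints (3 total):
(0, 0)
(0, -2)
(0, -14)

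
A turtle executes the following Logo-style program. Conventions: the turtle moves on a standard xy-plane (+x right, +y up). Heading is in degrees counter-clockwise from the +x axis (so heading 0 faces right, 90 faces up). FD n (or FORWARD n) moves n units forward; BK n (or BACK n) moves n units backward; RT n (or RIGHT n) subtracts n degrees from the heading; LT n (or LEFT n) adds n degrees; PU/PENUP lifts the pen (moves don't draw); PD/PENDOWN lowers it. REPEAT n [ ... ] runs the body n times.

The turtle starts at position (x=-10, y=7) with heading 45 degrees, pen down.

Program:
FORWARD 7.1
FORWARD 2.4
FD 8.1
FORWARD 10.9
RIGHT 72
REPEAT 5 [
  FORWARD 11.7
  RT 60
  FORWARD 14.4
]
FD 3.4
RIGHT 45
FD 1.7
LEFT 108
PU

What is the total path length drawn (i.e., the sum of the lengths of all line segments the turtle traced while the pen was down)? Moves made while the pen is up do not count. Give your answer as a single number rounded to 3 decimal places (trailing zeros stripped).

Executing turtle program step by step:
Start: pos=(-10,7), heading=45, pen down
FD 7.1: (-10,7) -> (-4.98,12.02) [heading=45, draw]
FD 2.4: (-4.98,12.02) -> (-3.282,13.718) [heading=45, draw]
FD 8.1: (-3.282,13.718) -> (2.445,19.445) [heading=45, draw]
FD 10.9: (2.445,19.445) -> (10.153,27.153) [heading=45, draw]
RT 72: heading 45 -> 333
REPEAT 5 [
  -- iteration 1/5 --
  FD 11.7: (10.153,27.153) -> (20.577,21.841) [heading=333, draw]
  RT 60: heading 333 -> 273
  FD 14.4: (20.577,21.841) -> (21.331,7.461) [heading=273, draw]
  -- iteration 2/5 --
  FD 11.7: (21.331,7.461) -> (21.943,-4.223) [heading=273, draw]
  RT 60: heading 273 -> 213
  FD 14.4: (21.943,-4.223) -> (9.866,-12.066) [heading=213, draw]
  -- iteration 3/5 --
  FD 11.7: (9.866,-12.066) -> (0.054,-18.438) [heading=213, draw]
  RT 60: heading 213 -> 153
  FD 14.4: (0.054,-18.438) -> (-12.777,-11.901) [heading=153, draw]
  -- iteration 4/5 --
  FD 11.7: (-12.777,-11.901) -> (-23.201,-6.589) [heading=153, draw]
  RT 60: heading 153 -> 93
  FD 14.4: (-23.201,-6.589) -> (-23.955,7.791) [heading=93, draw]
  -- iteration 5/5 --
  FD 11.7: (-23.955,7.791) -> (-24.567,19.475) [heading=93, draw]
  RT 60: heading 93 -> 33
  FD 14.4: (-24.567,19.475) -> (-12.49,27.318) [heading=33, draw]
]
FD 3.4: (-12.49,27.318) -> (-9.639,29.17) [heading=33, draw]
RT 45: heading 33 -> 348
FD 1.7: (-9.639,29.17) -> (-7.976,28.816) [heading=348, draw]
LT 108: heading 348 -> 96
PU: pen up
Final: pos=(-7.976,28.816), heading=96, 16 segment(s) drawn

Segment lengths:
  seg 1: (-10,7) -> (-4.98,12.02), length = 7.1
  seg 2: (-4.98,12.02) -> (-3.282,13.718), length = 2.4
  seg 3: (-3.282,13.718) -> (2.445,19.445), length = 8.1
  seg 4: (2.445,19.445) -> (10.153,27.153), length = 10.9
  seg 5: (10.153,27.153) -> (20.577,21.841), length = 11.7
  seg 6: (20.577,21.841) -> (21.331,7.461), length = 14.4
  seg 7: (21.331,7.461) -> (21.943,-4.223), length = 11.7
  seg 8: (21.943,-4.223) -> (9.866,-12.066), length = 14.4
  seg 9: (9.866,-12.066) -> (0.054,-18.438), length = 11.7
  seg 10: (0.054,-18.438) -> (-12.777,-11.901), length = 14.4
  seg 11: (-12.777,-11.901) -> (-23.201,-6.589), length = 11.7
  seg 12: (-23.201,-6.589) -> (-23.955,7.791), length = 14.4
  seg 13: (-23.955,7.791) -> (-24.567,19.475), length = 11.7
  seg 14: (-24.567,19.475) -> (-12.49,27.318), length = 14.4
  seg 15: (-12.49,27.318) -> (-9.639,29.17), length = 3.4
  seg 16: (-9.639,29.17) -> (-7.976,28.816), length = 1.7
Total = 164.1

Answer: 164.1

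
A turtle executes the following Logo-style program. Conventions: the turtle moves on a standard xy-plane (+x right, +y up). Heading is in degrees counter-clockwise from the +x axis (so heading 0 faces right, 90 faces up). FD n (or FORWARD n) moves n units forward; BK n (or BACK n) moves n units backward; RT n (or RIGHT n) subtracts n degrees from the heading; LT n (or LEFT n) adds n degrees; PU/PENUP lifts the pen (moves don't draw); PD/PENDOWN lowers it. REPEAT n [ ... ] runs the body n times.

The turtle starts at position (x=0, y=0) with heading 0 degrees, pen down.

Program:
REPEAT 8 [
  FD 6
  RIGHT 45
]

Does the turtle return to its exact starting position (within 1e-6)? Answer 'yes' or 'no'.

Answer: yes

Derivation:
Executing turtle program step by step:
Start: pos=(0,0), heading=0, pen down
REPEAT 8 [
  -- iteration 1/8 --
  FD 6: (0,0) -> (6,0) [heading=0, draw]
  RT 45: heading 0 -> 315
  -- iteration 2/8 --
  FD 6: (6,0) -> (10.243,-4.243) [heading=315, draw]
  RT 45: heading 315 -> 270
  -- iteration 3/8 --
  FD 6: (10.243,-4.243) -> (10.243,-10.243) [heading=270, draw]
  RT 45: heading 270 -> 225
  -- iteration 4/8 --
  FD 6: (10.243,-10.243) -> (6,-14.485) [heading=225, draw]
  RT 45: heading 225 -> 180
  -- iteration 5/8 --
  FD 6: (6,-14.485) -> (0,-14.485) [heading=180, draw]
  RT 45: heading 180 -> 135
  -- iteration 6/8 --
  FD 6: (0,-14.485) -> (-4.243,-10.243) [heading=135, draw]
  RT 45: heading 135 -> 90
  -- iteration 7/8 --
  FD 6: (-4.243,-10.243) -> (-4.243,-4.243) [heading=90, draw]
  RT 45: heading 90 -> 45
  -- iteration 8/8 --
  FD 6: (-4.243,-4.243) -> (0,0) [heading=45, draw]
  RT 45: heading 45 -> 0
]
Final: pos=(0,0), heading=0, 8 segment(s) drawn

Start position: (0, 0)
Final position: (0, 0)
Distance = 0; < 1e-6 -> CLOSED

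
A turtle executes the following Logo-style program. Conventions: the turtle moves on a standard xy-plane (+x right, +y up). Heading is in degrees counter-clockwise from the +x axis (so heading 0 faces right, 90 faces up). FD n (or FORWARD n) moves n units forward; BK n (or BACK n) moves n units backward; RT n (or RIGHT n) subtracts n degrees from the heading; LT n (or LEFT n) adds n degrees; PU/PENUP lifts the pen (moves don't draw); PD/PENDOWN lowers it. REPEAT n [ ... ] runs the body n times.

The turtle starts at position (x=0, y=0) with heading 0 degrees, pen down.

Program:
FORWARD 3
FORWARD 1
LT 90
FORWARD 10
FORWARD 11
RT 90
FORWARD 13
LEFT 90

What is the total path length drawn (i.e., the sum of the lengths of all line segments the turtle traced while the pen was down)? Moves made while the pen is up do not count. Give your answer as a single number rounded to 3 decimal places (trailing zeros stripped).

Answer: 38

Derivation:
Executing turtle program step by step:
Start: pos=(0,0), heading=0, pen down
FD 3: (0,0) -> (3,0) [heading=0, draw]
FD 1: (3,0) -> (4,0) [heading=0, draw]
LT 90: heading 0 -> 90
FD 10: (4,0) -> (4,10) [heading=90, draw]
FD 11: (4,10) -> (4,21) [heading=90, draw]
RT 90: heading 90 -> 0
FD 13: (4,21) -> (17,21) [heading=0, draw]
LT 90: heading 0 -> 90
Final: pos=(17,21), heading=90, 5 segment(s) drawn

Segment lengths:
  seg 1: (0,0) -> (3,0), length = 3
  seg 2: (3,0) -> (4,0), length = 1
  seg 3: (4,0) -> (4,10), length = 10
  seg 4: (4,10) -> (4,21), length = 11
  seg 5: (4,21) -> (17,21), length = 13
Total = 38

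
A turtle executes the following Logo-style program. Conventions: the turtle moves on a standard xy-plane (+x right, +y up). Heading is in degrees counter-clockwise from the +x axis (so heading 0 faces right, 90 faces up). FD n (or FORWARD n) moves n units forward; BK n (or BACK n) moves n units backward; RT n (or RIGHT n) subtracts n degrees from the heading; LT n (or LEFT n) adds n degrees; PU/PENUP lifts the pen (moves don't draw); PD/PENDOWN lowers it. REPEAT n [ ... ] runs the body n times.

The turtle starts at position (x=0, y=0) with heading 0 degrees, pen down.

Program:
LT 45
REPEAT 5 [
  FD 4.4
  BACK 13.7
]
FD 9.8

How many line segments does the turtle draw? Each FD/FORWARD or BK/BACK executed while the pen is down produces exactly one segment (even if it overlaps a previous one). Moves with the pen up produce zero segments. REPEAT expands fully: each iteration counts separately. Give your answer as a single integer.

Answer: 11

Derivation:
Executing turtle program step by step:
Start: pos=(0,0), heading=0, pen down
LT 45: heading 0 -> 45
REPEAT 5 [
  -- iteration 1/5 --
  FD 4.4: (0,0) -> (3.111,3.111) [heading=45, draw]
  BK 13.7: (3.111,3.111) -> (-6.576,-6.576) [heading=45, draw]
  -- iteration 2/5 --
  FD 4.4: (-6.576,-6.576) -> (-3.465,-3.465) [heading=45, draw]
  BK 13.7: (-3.465,-3.465) -> (-13.152,-13.152) [heading=45, draw]
  -- iteration 3/5 --
  FD 4.4: (-13.152,-13.152) -> (-10.041,-10.041) [heading=45, draw]
  BK 13.7: (-10.041,-10.041) -> (-19.728,-19.728) [heading=45, draw]
  -- iteration 4/5 --
  FD 4.4: (-19.728,-19.728) -> (-16.617,-16.617) [heading=45, draw]
  BK 13.7: (-16.617,-16.617) -> (-26.304,-26.304) [heading=45, draw]
  -- iteration 5/5 --
  FD 4.4: (-26.304,-26.304) -> (-23.193,-23.193) [heading=45, draw]
  BK 13.7: (-23.193,-23.193) -> (-32.88,-32.88) [heading=45, draw]
]
FD 9.8: (-32.88,-32.88) -> (-25.951,-25.951) [heading=45, draw]
Final: pos=(-25.951,-25.951), heading=45, 11 segment(s) drawn
Segments drawn: 11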